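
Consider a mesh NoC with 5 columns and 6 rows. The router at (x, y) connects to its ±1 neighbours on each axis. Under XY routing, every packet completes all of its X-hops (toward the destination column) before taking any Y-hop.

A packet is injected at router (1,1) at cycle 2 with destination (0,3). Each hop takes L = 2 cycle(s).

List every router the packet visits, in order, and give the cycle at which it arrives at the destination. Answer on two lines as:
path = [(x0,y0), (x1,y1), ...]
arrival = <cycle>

path = [(1,1), (0,1), (0,2), (0,3)]
arrival = 8

src (1,1)  cyc=2
W→(0,1)  cyc=4
N→(0,2)  cyc=6
N→(0,3)  cyc=8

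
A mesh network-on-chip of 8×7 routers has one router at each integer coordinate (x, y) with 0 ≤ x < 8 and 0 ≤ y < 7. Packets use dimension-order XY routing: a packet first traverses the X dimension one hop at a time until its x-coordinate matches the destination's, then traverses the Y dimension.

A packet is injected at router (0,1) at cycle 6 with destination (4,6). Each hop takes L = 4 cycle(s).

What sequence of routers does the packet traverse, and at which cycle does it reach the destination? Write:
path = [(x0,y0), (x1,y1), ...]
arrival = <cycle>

path = [(0,1), (1,1), (2,1), (3,1), (4,1), (4,2), (4,3), (4,4), (4,5), (4,6)]
arrival = 42

[0] x=0 y=1 t=6
[1] x=1 y=1 t=10 →E
[2] x=2 y=1 t=14 →E
[3] x=3 y=1 t=18 →E
[4] x=4 y=1 t=22 →E
[5] x=4 y=2 t=26 →N
[6] x=4 y=3 t=30 →N
[7] x=4 y=4 t=34 →N
[8] x=4 y=5 t=38 →N
[9] x=4 y=6 t=42 →N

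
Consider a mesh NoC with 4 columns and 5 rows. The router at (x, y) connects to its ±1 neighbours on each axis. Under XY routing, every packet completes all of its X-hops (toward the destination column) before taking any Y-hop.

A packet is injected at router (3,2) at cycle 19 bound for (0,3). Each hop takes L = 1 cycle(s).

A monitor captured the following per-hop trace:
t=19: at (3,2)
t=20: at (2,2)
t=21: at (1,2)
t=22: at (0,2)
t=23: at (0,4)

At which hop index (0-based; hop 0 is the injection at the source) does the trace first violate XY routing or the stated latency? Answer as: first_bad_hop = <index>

hop 1: step (-1,+0), +1 cyc — ok
hop 2: step (-1,+0), +1 cyc — ok
hop 3: step (-1,+0), +1 cyc — ok
hop 4: step (+0,+2), +1 cyc — BAD: non-unit step

first_bad_hop = 4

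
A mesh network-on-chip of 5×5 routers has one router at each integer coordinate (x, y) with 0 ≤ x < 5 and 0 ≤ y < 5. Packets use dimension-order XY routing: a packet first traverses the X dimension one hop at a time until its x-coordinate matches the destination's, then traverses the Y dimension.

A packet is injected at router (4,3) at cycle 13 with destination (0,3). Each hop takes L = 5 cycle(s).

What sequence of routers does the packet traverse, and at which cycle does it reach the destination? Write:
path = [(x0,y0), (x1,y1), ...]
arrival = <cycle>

  0. router=(4,3) cycle=13 (inject)
  1. router=(3,3) cycle=18 dir=W
  2. router=(2,3) cycle=23 dir=W
  3. router=(1,3) cycle=28 dir=W
  4. router=(0,3) cycle=33 dir=W

path = [(4,3), (3,3), (2,3), (1,3), (0,3)]
arrival = 33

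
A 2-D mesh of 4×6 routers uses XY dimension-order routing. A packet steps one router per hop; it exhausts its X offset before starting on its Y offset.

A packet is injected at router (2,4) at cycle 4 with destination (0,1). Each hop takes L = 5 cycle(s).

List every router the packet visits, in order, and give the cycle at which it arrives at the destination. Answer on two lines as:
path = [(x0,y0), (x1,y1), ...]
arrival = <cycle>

path = [(2,4), (1,4), (0,4), (0,3), (0,2), (0,1)]
arrival = 29

t=4: at (2,4)
t=9: at (1,4) after W
t=14: at (0,4) after W
t=19: at (0,3) after S
t=24: at (0,2) after S
t=29: at (0,1) after S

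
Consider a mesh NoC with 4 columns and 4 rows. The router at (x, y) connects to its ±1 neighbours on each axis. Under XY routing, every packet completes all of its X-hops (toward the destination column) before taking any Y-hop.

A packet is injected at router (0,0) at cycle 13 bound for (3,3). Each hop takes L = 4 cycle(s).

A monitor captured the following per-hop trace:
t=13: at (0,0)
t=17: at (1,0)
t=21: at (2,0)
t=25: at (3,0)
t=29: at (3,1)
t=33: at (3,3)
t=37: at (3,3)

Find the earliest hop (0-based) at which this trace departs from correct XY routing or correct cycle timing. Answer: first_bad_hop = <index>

[1] (+1,+0) / 4c ⇒ ok
[2] (+1,+0) / 4c ⇒ ok
[3] (+1,+0) / 4c ⇒ ok
[4] (+0,+1) / 4c ⇒ ok
[5] (+0,+2) / 4c ⇒ BAD: non-unit step

first_bad_hop = 5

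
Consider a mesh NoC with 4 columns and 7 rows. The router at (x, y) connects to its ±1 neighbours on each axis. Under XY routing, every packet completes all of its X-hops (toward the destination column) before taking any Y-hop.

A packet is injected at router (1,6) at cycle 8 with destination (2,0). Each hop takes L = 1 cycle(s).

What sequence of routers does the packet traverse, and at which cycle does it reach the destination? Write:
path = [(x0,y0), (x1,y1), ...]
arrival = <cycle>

path = [(1,6), (2,6), (2,5), (2,4), (2,3), (2,2), (2,1), (2,0)]
arrival = 15

[0] x=1 y=6 t=8
[1] x=2 y=6 t=9 →E
[2] x=2 y=5 t=10 →S
[3] x=2 y=4 t=11 →S
[4] x=2 y=3 t=12 →S
[5] x=2 y=2 t=13 →S
[6] x=2 y=1 t=14 →S
[7] x=2 y=0 t=15 →S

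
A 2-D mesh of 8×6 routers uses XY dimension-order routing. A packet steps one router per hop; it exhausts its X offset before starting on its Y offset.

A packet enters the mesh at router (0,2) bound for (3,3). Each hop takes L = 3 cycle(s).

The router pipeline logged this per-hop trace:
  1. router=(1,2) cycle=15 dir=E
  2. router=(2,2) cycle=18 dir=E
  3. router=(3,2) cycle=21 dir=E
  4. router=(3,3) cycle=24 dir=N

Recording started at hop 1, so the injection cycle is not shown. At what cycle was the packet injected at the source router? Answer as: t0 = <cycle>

t0 = 12

At hop 1 the cycle is 15; in general cyc_k = t0 + kL.
Subtract one hop: t0 = 15 − 3 = 12.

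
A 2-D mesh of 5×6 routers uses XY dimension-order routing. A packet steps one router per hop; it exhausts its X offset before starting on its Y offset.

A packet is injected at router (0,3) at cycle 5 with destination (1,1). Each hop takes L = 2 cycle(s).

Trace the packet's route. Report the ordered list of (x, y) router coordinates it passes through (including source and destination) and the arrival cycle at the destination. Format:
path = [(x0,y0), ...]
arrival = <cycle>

path = [(0,3), (1,3), (1,2), (1,1)]
arrival = 11

t=5: at (0,3)
t=7: at (1,3) after E
t=9: at (1,2) after S
t=11: at (1,1) after S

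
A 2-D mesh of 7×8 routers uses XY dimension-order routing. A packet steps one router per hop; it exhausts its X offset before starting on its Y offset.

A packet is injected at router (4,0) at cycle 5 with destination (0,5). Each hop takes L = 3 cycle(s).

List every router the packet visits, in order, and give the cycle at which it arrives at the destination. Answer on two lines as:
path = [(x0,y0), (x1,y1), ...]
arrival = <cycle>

path = [(4,0), (3,0), (2,0), (1,0), (0,0), (0,1), (0,2), (0,3), (0,4), (0,5)]
arrival = 32

[0] x=4 y=0 t=5
[1] x=3 y=0 t=8 →W
[2] x=2 y=0 t=11 →W
[3] x=1 y=0 t=14 →W
[4] x=0 y=0 t=17 →W
[5] x=0 y=1 t=20 →N
[6] x=0 y=2 t=23 →N
[7] x=0 y=3 t=26 →N
[8] x=0 y=4 t=29 →N
[9] x=0 y=5 t=32 →N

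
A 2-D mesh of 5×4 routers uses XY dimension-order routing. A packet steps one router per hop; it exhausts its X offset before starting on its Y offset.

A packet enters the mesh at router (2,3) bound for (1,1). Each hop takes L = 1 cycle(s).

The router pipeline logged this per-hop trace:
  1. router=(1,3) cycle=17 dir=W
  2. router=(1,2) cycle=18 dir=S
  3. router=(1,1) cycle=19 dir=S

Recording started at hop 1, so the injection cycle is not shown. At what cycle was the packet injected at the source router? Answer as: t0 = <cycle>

The first recorded entry is hop 1 at cycle 17.
Therefore t0 = 17 − L = 16.

t0 = 16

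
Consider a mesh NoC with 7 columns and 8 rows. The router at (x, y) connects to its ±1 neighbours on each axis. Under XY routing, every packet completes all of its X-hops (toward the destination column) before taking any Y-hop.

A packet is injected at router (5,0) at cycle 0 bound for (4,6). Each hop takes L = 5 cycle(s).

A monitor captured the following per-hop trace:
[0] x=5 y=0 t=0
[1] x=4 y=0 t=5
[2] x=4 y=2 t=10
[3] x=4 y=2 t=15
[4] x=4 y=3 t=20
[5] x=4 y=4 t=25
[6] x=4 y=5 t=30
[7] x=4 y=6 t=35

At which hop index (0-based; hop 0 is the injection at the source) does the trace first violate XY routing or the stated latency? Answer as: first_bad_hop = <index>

[1] (-1,+0) / 5c ⇒ ok
[2] (+0,+2) / 5c ⇒ BAD: non-unit step

first_bad_hop = 2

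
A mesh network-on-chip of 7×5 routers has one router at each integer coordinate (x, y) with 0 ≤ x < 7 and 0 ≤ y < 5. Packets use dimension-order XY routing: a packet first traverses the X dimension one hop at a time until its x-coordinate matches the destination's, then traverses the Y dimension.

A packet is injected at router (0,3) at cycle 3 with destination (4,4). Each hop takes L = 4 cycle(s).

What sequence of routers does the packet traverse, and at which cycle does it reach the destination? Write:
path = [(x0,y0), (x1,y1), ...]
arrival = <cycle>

path = [(0,3), (1,3), (2,3), (3,3), (4,3), (4,4)]
arrival = 23

t=3: at (0,3)
t=7: at (1,3) after E
t=11: at (2,3) after E
t=15: at (3,3) after E
t=19: at (4,3) after E
t=23: at (4,4) after N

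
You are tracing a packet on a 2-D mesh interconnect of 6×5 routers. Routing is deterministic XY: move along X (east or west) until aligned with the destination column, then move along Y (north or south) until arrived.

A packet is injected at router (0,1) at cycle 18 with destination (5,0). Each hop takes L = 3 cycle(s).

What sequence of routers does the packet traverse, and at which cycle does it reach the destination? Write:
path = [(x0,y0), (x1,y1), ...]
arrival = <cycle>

path = [(0,1), (1,1), (2,1), (3,1), (4,1), (5,1), (5,0)]
arrival = 36

hop 0: (0,1) @ cyc 18
hop 1: (1,1) @ cyc 21  [E]
hop 2: (2,1) @ cyc 24  [E]
hop 3: (3,1) @ cyc 27  [E]
hop 4: (4,1) @ cyc 30  [E]
hop 5: (5,1) @ cyc 33  [E]
hop 6: (5,0) @ cyc 36  [S]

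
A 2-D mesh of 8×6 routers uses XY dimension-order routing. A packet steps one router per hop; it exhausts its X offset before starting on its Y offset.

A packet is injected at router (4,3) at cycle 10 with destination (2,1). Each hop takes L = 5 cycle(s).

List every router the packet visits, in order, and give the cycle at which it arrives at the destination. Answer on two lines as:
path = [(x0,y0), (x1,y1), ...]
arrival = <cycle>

path = [(4,3), (3,3), (2,3), (2,2), (2,1)]
arrival = 30

#0 — 4,3 | c10
#1 — 3,3 | c15 | W
#2 — 2,3 | c20 | W
#3 — 2,2 | c25 | S
#4 — 2,1 | c30 | S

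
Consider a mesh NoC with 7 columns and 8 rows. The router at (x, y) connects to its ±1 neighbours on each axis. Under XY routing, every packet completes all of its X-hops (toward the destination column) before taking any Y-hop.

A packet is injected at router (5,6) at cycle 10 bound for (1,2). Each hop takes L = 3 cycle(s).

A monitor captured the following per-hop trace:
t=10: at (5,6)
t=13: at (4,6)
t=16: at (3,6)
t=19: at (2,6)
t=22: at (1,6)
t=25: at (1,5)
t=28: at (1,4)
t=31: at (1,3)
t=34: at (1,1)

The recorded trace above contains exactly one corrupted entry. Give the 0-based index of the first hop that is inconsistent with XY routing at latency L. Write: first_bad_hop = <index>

  1: Δx=-1 Δy=+0 Δt=3 [ok]
  2: Δx=-1 Δy=+0 Δt=3 [ok]
  3: Δx=-1 Δy=+0 Δt=3 [ok]
  4: Δx=-1 Δy=+0 Δt=3 [ok]
  5: Δx=+0 Δy=-1 Δt=3 [ok]
  6: Δx=+0 Δy=-1 Δt=3 [ok]
  7: Δx=+0 Δy=-1 Δt=3 [ok]
  8: Δx=+0 Δy=-2 Δt=3 [BAD: non-unit step]

first_bad_hop = 8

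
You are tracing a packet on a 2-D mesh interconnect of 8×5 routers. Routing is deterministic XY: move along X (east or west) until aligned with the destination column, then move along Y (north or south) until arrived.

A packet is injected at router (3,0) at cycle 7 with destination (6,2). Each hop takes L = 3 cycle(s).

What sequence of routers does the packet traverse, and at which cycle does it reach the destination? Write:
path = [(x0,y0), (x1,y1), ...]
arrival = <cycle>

  0. router=(3,0) cycle=7 (inject)
  1. router=(4,0) cycle=10 dir=E
  2. router=(5,0) cycle=13 dir=E
  3. router=(6,0) cycle=16 dir=E
  4. router=(6,1) cycle=19 dir=N
  5. router=(6,2) cycle=22 dir=N

path = [(3,0), (4,0), (5,0), (6,0), (6,1), (6,2)]
arrival = 22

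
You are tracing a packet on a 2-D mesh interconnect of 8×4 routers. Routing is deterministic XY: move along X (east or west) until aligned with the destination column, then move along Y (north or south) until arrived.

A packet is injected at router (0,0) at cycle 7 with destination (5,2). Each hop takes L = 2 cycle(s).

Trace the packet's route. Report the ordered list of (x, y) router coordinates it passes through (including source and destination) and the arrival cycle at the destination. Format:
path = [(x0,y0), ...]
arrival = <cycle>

t=7: at (0,0)
t=9: at (1,0) after E
t=11: at (2,0) after E
t=13: at (3,0) after E
t=15: at (4,0) after E
t=17: at (5,0) after E
t=19: at (5,1) after N
t=21: at (5,2) after N

path = [(0,0), (1,0), (2,0), (3,0), (4,0), (5,0), (5,1), (5,2)]
arrival = 21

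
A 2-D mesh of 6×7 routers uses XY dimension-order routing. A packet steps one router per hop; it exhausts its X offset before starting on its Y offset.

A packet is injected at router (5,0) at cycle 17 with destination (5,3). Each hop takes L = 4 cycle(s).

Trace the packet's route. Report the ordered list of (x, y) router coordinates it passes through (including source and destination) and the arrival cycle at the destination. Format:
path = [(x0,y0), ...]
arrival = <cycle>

path = [(5,0), (5,1), (5,2), (5,3)]
arrival = 29

  0. router=(5,0) cycle=17 (inject)
  1. router=(5,1) cycle=21 dir=N
  2. router=(5,2) cycle=25 dir=N
  3. router=(5,3) cycle=29 dir=N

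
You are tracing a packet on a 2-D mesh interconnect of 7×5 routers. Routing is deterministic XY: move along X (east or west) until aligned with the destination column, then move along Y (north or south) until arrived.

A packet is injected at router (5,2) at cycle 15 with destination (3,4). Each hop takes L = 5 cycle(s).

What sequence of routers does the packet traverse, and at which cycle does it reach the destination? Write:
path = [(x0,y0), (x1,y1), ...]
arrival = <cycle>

#0 — 5,2 | c15
#1 — 4,2 | c20 | W
#2 — 3,2 | c25 | W
#3 — 3,3 | c30 | N
#4 — 3,4 | c35 | N

path = [(5,2), (4,2), (3,2), (3,3), (3,4)]
arrival = 35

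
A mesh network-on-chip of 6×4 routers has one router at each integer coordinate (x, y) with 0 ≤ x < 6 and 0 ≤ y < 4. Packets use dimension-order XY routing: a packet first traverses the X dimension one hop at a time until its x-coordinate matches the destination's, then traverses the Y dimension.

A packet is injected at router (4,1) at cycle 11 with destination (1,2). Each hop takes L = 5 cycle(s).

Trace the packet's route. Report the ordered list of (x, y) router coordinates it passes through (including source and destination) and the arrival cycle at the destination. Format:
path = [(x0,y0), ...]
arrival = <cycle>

path = [(4,1), (3,1), (2,1), (1,1), (1,2)]
arrival = 31

  0. router=(4,1) cycle=11 (inject)
  1. router=(3,1) cycle=16 dir=W
  2. router=(2,1) cycle=21 dir=W
  3. router=(1,1) cycle=26 dir=W
  4. router=(1,2) cycle=31 dir=N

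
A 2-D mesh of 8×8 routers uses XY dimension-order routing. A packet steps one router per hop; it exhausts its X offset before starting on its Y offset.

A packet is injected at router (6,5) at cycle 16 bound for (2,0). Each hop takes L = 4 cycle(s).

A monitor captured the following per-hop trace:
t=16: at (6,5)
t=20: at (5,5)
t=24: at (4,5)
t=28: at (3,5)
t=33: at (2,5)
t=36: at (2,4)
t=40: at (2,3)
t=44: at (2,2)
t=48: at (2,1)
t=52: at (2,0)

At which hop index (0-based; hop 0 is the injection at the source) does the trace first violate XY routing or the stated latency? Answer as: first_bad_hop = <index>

[1] (-1,+0) / 4c ⇒ ok
[2] (-1,+0) / 4c ⇒ ok
[3] (-1,+0) / 4c ⇒ ok
[4] (-1,+0) / 5c ⇒ BAD: Δcyc=5≠L

first_bad_hop = 4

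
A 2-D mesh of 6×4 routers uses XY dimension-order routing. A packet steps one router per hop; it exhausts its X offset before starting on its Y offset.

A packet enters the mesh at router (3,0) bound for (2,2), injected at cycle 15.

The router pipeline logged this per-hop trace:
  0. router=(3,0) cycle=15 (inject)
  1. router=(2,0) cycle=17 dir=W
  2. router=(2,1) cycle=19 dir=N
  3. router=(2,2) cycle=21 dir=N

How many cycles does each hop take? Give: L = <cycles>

L = 2

From hop 0 (15) to hop 1 (17): +2 cycles.
Each hop adds L, hence L = 2.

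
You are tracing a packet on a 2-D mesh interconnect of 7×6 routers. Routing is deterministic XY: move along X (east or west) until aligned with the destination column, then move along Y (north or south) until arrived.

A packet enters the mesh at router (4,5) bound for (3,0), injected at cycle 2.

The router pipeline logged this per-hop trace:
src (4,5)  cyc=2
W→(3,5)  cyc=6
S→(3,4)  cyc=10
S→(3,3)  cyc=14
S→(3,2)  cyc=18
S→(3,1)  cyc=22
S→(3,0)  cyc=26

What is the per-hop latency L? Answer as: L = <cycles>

Between hops 0 and 1 the cycle counter advances 6 − 2 = 4.
One hop costs L cycles, so L = 4.

L = 4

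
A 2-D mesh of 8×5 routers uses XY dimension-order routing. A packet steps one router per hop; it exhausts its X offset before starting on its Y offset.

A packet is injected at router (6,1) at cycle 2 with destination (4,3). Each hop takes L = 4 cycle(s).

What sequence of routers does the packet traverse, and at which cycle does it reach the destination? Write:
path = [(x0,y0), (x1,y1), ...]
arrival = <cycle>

path = [(6,1), (5,1), (4,1), (4,2), (4,3)]
arrival = 18

  0. router=(6,1) cycle=2 (inject)
  1. router=(5,1) cycle=6 dir=W
  2. router=(4,1) cycle=10 dir=W
  3. router=(4,2) cycle=14 dir=N
  4. router=(4,3) cycle=18 dir=N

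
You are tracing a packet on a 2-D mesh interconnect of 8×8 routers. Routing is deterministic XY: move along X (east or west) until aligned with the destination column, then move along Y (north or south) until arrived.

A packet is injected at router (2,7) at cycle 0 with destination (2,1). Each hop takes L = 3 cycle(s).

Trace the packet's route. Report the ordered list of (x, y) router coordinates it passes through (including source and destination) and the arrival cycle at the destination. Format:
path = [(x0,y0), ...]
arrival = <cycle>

hop 0: (2,7) @ cyc 0
hop 1: (2,6) @ cyc 3  [S]
hop 2: (2,5) @ cyc 6  [S]
hop 3: (2,4) @ cyc 9  [S]
hop 4: (2,3) @ cyc 12  [S]
hop 5: (2,2) @ cyc 15  [S]
hop 6: (2,1) @ cyc 18  [S]

path = [(2,7), (2,6), (2,5), (2,4), (2,3), (2,2), (2,1)]
arrival = 18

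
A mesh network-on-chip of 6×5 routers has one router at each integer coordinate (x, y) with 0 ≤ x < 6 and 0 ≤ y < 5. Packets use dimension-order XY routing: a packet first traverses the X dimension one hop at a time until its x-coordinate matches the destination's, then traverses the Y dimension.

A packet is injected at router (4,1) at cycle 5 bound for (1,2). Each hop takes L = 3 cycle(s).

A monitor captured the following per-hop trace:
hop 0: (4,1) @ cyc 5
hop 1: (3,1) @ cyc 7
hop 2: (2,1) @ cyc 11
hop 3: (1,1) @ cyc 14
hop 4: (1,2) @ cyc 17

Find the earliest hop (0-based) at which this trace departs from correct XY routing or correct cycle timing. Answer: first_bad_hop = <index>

first_bad_hop = 1

check 1→ d=(-1,0) cyc+2: BAD: Δcyc=2≠L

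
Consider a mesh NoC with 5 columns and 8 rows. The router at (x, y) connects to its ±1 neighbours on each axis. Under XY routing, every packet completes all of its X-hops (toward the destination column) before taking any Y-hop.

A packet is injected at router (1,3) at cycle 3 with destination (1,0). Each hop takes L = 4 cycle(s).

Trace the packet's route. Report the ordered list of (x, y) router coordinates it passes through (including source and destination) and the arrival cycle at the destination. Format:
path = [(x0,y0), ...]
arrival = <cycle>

t=3: at (1,3)
t=7: at (1,2) after S
t=11: at (1,1) after S
t=15: at (1,0) after S

path = [(1,3), (1,2), (1,1), (1,0)]
arrival = 15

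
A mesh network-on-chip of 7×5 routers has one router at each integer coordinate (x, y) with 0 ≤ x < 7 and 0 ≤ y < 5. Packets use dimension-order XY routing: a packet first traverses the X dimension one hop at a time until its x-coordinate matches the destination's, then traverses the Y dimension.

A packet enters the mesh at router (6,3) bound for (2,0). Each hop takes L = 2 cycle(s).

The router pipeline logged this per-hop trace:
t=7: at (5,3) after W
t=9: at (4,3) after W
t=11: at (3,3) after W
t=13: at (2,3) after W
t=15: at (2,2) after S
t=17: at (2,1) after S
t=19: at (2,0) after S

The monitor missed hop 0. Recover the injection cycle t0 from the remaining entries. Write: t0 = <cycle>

Hop 1 reached at cycle 7; hop k is at t0 + k·L.
Subtract one hop: t0 = 7 − 2 = 5.

t0 = 5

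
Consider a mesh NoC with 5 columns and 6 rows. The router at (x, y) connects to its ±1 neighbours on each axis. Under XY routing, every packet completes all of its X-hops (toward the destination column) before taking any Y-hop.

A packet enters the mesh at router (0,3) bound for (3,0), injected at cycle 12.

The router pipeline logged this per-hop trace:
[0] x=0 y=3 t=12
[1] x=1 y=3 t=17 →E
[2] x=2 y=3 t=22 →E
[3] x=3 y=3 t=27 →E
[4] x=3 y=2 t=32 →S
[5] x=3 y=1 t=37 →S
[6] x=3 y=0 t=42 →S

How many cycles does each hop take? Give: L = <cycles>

From hop 0 (12) to hop 1 (17): +5 cycles.
That increment is L by definition: L = 5.

L = 5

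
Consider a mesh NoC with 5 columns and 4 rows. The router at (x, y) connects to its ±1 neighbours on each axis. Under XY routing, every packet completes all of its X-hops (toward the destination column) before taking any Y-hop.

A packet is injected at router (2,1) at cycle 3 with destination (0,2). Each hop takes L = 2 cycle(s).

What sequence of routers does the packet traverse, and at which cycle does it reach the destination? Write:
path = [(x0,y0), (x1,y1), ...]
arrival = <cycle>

src (2,1)  cyc=3
W→(1,1)  cyc=5
W→(0,1)  cyc=7
N→(0,2)  cyc=9

path = [(2,1), (1,1), (0,1), (0,2)]
arrival = 9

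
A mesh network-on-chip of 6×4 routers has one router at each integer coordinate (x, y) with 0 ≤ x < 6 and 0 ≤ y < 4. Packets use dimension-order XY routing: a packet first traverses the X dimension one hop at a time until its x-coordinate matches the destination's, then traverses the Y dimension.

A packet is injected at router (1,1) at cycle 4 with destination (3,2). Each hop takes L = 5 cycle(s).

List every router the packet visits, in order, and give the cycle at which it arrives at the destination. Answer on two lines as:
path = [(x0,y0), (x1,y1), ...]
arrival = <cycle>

path = [(1,1), (2,1), (3,1), (3,2)]
arrival = 19

t=4: at (1,1)
t=9: at (2,1) after E
t=14: at (3,1) after E
t=19: at (3,2) after N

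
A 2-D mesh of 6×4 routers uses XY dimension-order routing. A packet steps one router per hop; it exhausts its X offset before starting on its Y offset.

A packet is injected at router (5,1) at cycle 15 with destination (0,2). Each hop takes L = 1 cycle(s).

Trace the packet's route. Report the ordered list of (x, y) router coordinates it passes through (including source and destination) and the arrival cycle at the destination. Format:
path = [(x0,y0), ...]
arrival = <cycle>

[0] x=5 y=1 t=15
[1] x=4 y=1 t=16 →W
[2] x=3 y=1 t=17 →W
[3] x=2 y=1 t=18 →W
[4] x=1 y=1 t=19 →W
[5] x=0 y=1 t=20 →W
[6] x=0 y=2 t=21 →N

path = [(5,1), (4,1), (3,1), (2,1), (1,1), (0,1), (0,2)]
arrival = 21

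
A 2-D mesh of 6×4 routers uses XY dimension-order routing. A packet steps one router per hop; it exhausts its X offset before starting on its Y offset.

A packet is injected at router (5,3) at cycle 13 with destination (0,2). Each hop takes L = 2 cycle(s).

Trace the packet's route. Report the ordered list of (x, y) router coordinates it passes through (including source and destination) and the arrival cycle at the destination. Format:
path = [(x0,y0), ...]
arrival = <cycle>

hop 0: (5,3) @ cyc 13
hop 1: (4,3) @ cyc 15  [W]
hop 2: (3,3) @ cyc 17  [W]
hop 3: (2,3) @ cyc 19  [W]
hop 4: (1,3) @ cyc 21  [W]
hop 5: (0,3) @ cyc 23  [W]
hop 6: (0,2) @ cyc 25  [S]

path = [(5,3), (4,3), (3,3), (2,3), (1,3), (0,3), (0,2)]
arrival = 25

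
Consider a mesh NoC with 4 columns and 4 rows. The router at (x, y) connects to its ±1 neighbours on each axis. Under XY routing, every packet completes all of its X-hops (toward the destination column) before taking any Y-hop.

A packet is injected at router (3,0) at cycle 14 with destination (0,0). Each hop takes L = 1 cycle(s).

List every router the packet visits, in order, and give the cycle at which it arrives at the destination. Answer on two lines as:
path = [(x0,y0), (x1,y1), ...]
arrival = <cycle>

path = [(3,0), (2,0), (1,0), (0,0)]
arrival = 17

t=14: at (3,0)
t=15: at (2,0) after W
t=16: at (1,0) after W
t=17: at (0,0) after W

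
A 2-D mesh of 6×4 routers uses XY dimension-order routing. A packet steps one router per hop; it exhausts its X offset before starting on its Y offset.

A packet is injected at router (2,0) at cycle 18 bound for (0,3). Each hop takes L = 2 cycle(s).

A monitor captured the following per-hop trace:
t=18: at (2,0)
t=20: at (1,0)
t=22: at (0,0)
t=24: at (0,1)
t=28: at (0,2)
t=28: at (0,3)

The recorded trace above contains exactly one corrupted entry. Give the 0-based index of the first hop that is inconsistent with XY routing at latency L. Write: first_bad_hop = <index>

first_bad_hop = 4

hop 1: step (-1,+0), +2 cyc — ok
hop 2: step (-1,+0), +2 cyc — ok
hop 3: step (+0,+1), +2 cyc — ok
hop 4: step (+0,+1), +4 cyc — BAD: Δcyc=4≠L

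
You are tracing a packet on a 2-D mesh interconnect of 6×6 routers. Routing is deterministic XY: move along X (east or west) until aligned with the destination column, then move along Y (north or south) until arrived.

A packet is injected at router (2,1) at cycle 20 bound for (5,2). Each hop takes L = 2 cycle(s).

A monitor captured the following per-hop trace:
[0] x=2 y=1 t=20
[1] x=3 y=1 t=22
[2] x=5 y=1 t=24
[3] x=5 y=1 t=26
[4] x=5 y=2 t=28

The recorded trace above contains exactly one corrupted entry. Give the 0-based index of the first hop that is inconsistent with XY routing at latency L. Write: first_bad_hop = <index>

[1] (+1,+0) / 2c ⇒ ok
[2] (+2,+0) / 2c ⇒ BAD: non-unit step

first_bad_hop = 2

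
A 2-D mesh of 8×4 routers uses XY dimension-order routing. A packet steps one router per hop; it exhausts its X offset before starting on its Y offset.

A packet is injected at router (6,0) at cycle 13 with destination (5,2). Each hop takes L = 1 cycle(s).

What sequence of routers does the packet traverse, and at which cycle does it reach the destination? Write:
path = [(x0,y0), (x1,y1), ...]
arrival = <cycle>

[0] x=6 y=0 t=13
[1] x=5 y=0 t=14 →W
[2] x=5 y=1 t=15 →N
[3] x=5 y=2 t=16 →N

path = [(6,0), (5,0), (5,1), (5,2)]
arrival = 16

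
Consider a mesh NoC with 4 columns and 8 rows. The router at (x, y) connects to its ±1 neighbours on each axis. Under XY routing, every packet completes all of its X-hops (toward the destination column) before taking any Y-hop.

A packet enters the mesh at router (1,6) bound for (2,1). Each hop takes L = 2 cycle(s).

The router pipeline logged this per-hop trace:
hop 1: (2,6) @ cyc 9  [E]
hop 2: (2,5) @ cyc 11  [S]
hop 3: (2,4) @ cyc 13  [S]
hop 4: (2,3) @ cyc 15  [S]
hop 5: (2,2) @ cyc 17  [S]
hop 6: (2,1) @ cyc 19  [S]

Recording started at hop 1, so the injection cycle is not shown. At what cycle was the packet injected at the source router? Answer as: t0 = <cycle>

cyc[1] = 9 and cyc[k] = t0 + k·L for every k.
So t0 = 9 − 1·2 = 7.

t0 = 7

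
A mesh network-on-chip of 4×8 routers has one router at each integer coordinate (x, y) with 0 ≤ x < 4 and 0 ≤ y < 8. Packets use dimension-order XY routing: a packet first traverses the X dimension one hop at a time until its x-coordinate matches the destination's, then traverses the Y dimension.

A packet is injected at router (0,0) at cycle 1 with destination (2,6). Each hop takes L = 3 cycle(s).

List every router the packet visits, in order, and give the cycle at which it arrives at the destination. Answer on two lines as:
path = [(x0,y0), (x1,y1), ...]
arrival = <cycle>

path = [(0,0), (1,0), (2,0), (2,1), (2,2), (2,3), (2,4), (2,5), (2,6)]
arrival = 25

t=1: at (0,0)
t=4: at (1,0) after E
t=7: at (2,0) after E
t=10: at (2,1) after N
t=13: at (2,2) after N
t=16: at (2,3) after N
t=19: at (2,4) after N
t=22: at (2,5) after N
t=25: at (2,6) after N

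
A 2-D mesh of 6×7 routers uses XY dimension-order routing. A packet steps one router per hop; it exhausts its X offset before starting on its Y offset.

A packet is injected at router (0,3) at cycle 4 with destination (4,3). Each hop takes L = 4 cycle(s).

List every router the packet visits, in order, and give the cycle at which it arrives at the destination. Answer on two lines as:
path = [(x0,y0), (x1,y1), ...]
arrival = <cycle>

path = [(0,3), (1,3), (2,3), (3,3), (4,3)]
arrival = 20

src (0,3)  cyc=4
E→(1,3)  cyc=8
E→(2,3)  cyc=12
E→(3,3)  cyc=16
E→(4,3)  cyc=20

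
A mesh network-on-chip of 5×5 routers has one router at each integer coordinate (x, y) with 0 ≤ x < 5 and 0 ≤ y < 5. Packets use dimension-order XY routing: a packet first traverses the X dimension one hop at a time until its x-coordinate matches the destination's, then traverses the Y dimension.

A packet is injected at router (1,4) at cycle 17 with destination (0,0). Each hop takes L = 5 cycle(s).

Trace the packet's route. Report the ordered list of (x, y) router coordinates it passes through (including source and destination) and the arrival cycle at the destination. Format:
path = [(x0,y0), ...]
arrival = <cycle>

path = [(1,4), (0,4), (0,3), (0,2), (0,1), (0,0)]
arrival = 42

t=17: at (1,4)
t=22: at (0,4) after W
t=27: at (0,3) after S
t=32: at (0,2) after S
t=37: at (0,1) after S
t=42: at (0,0) after S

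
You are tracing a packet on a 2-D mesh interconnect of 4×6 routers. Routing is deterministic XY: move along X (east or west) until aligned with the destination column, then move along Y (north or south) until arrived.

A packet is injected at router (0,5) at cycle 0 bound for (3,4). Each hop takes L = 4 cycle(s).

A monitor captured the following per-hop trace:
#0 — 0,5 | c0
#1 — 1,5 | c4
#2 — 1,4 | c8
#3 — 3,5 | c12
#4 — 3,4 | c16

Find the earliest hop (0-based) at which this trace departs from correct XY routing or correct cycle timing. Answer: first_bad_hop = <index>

first_bad_hop = 2

check 1→ d=(1,0) cyc+4: ok
check 2→ d=(0,-1) cyc+4: BAD: Y-move but x=1≠3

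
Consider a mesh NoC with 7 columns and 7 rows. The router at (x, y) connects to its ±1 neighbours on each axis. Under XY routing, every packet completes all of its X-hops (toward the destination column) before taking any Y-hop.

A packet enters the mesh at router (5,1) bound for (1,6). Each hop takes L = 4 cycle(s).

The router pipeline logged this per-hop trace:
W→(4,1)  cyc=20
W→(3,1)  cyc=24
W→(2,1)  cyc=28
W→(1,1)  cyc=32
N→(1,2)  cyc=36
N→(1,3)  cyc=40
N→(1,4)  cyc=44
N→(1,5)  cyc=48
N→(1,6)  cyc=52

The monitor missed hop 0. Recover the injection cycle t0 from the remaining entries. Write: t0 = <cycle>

t0 = 16

cyc[1] = 20 and cyc[k] = t0 + k·L for every k.
Therefore t0 = 20 − L = 16.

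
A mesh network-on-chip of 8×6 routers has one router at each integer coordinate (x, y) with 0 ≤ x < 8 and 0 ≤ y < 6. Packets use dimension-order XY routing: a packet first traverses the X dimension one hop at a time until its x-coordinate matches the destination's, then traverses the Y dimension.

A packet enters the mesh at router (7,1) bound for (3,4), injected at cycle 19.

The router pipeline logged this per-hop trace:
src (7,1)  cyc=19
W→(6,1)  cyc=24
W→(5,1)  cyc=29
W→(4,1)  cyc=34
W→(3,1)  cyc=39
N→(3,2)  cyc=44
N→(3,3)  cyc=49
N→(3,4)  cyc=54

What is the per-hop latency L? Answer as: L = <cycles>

From hop 0 (19) to hop 1 (24): +5 cycles.
That increment is L by definition: L = 5.

L = 5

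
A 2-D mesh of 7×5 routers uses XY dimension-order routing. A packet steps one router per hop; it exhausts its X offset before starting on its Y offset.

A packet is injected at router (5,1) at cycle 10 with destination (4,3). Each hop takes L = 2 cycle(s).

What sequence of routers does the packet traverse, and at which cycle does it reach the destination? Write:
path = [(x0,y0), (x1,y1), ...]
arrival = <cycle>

src (5,1)  cyc=10
W→(4,1)  cyc=12
N→(4,2)  cyc=14
N→(4,3)  cyc=16

path = [(5,1), (4,1), (4,2), (4,3)]
arrival = 16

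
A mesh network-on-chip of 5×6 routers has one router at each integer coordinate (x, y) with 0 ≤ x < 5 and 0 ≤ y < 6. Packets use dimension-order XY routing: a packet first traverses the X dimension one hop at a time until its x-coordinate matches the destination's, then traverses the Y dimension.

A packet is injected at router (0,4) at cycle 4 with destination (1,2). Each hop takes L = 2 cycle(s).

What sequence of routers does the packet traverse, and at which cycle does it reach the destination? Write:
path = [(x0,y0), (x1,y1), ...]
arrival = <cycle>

src (0,4)  cyc=4
E→(1,4)  cyc=6
S→(1,3)  cyc=8
S→(1,2)  cyc=10

path = [(0,4), (1,4), (1,3), (1,2)]
arrival = 10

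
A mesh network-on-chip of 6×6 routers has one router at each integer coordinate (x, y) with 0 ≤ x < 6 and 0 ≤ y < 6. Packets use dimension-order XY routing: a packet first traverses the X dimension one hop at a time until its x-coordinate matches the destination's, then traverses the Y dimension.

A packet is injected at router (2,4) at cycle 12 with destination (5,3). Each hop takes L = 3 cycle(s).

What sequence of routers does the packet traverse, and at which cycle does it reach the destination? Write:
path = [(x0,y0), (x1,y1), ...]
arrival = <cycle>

path = [(2,4), (3,4), (4,4), (5,4), (5,3)]
arrival = 24

  0. router=(2,4) cycle=12 (inject)
  1. router=(3,4) cycle=15 dir=E
  2. router=(4,4) cycle=18 dir=E
  3. router=(5,4) cycle=21 dir=E
  4. router=(5,3) cycle=24 dir=S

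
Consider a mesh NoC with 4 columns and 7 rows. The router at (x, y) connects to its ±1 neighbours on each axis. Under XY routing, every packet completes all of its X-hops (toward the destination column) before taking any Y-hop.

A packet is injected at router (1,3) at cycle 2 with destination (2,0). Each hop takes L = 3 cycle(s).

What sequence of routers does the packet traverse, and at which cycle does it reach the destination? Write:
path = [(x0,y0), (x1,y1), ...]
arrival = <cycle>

path = [(1,3), (2,3), (2,2), (2,1), (2,0)]
arrival = 14

hop 0: (1,3) @ cyc 2
hop 1: (2,3) @ cyc 5  [E]
hop 2: (2,2) @ cyc 8  [S]
hop 3: (2,1) @ cyc 11  [S]
hop 4: (2,0) @ cyc 14  [S]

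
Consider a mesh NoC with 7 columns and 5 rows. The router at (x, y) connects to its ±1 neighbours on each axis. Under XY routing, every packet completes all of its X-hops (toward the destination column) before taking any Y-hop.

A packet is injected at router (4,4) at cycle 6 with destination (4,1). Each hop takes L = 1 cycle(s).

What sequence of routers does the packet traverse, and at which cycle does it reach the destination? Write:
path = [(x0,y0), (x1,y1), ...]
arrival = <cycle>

path = [(4,4), (4,3), (4,2), (4,1)]
arrival = 9

hop 0: (4,4) @ cyc 6
hop 1: (4,3) @ cyc 7  [S]
hop 2: (4,2) @ cyc 8  [S]
hop 3: (4,1) @ cyc 9  [S]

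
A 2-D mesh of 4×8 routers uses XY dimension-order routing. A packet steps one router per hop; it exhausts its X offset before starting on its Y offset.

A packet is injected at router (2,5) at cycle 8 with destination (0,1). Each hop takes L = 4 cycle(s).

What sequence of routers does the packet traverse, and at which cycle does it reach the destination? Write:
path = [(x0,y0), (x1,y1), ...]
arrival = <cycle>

path = [(2,5), (1,5), (0,5), (0,4), (0,3), (0,2), (0,1)]
arrival = 32

[0] x=2 y=5 t=8
[1] x=1 y=5 t=12 →W
[2] x=0 y=5 t=16 →W
[3] x=0 y=4 t=20 →S
[4] x=0 y=3 t=24 →S
[5] x=0 y=2 t=28 →S
[6] x=0 y=1 t=32 →S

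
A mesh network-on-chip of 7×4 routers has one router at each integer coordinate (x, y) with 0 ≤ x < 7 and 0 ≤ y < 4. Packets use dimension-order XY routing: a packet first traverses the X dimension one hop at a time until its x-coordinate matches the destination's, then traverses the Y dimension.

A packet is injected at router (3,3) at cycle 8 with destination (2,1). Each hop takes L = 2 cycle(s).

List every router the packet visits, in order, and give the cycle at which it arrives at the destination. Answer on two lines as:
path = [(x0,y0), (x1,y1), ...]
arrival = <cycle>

[0] x=3 y=3 t=8
[1] x=2 y=3 t=10 →W
[2] x=2 y=2 t=12 →S
[3] x=2 y=1 t=14 →S

path = [(3,3), (2,3), (2,2), (2,1)]
arrival = 14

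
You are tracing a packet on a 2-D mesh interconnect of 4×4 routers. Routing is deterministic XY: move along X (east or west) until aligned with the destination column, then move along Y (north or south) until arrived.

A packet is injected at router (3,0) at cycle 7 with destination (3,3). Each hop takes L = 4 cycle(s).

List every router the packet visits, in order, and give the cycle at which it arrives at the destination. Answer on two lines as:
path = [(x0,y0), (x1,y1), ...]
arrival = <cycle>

hop 0: (3,0) @ cyc 7
hop 1: (3,1) @ cyc 11  [N]
hop 2: (3,2) @ cyc 15  [N]
hop 3: (3,3) @ cyc 19  [N]

path = [(3,0), (3,1), (3,2), (3,3)]
arrival = 19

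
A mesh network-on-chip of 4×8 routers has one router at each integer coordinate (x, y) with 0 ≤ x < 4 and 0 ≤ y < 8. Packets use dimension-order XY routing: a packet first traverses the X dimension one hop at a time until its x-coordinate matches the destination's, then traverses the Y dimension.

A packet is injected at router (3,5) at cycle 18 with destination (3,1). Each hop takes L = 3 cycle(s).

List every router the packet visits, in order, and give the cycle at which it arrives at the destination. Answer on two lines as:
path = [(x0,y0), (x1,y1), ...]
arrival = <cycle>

path = [(3,5), (3,4), (3,3), (3,2), (3,1)]
arrival = 30

#0 — 3,5 | c18
#1 — 3,4 | c21 | S
#2 — 3,3 | c24 | S
#3 — 3,2 | c27 | S
#4 — 3,1 | c30 | S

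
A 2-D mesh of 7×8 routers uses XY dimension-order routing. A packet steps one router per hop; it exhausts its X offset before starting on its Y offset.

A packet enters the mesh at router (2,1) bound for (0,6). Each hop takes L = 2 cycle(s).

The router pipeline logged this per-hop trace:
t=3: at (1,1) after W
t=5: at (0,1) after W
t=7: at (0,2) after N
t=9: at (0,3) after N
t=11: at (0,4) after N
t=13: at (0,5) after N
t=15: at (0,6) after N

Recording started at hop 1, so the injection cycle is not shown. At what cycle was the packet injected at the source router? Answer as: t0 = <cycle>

At hop 1 the cycle is 3; in general cyc_k = t0 + kL.
Therefore t0 = 3 − L = 1.

t0 = 1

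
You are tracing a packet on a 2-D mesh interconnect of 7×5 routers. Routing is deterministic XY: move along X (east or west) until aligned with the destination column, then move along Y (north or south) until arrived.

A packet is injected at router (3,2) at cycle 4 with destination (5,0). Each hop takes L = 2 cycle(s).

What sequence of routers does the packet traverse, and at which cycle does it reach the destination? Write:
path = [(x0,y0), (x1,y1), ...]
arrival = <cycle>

path = [(3,2), (4,2), (5,2), (5,1), (5,0)]
arrival = 12

  0. router=(3,2) cycle=4 (inject)
  1. router=(4,2) cycle=6 dir=E
  2. router=(5,2) cycle=8 dir=E
  3. router=(5,1) cycle=10 dir=S
  4. router=(5,0) cycle=12 dir=S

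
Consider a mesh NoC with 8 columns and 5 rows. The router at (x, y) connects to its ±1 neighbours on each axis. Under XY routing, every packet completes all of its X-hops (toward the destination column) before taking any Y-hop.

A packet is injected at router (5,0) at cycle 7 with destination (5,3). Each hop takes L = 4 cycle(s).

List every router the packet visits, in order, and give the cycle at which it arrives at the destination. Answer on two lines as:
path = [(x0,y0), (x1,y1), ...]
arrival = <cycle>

path = [(5,0), (5,1), (5,2), (5,3)]
arrival = 19

#0 — 5,0 | c7
#1 — 5,1 | c11 | N
#2 — 5,2 | c15 | N
#3 — 5,3 | c19 | N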